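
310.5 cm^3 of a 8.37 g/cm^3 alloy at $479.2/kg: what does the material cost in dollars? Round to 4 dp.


Mass = 310.5*8.37/1000 = 2.598885 kg
Cost = 2.598885 * 479.2 = 1245.3857 $


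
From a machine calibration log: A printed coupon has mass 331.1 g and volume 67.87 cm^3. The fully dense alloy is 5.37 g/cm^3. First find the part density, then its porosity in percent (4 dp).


rho_part = 331.1 / 67.87 = 4.87844408 g/cm^3
Porosity = (1 - 4.87844408/5.37)*100 = 9.1537 %


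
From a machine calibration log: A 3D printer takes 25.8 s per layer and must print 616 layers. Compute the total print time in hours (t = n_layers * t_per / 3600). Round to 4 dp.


t = 616 * 25.8 / 3600 = 4.4147 hrs


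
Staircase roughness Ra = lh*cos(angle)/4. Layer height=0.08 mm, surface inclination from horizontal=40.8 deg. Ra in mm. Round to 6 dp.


Ra = 0.08 * cos(40.8) / 4 = 0.01514 mm


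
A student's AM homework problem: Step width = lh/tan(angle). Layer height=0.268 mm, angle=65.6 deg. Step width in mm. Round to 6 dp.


step = 0.268 / tan(65.6) = 0.12157 mm


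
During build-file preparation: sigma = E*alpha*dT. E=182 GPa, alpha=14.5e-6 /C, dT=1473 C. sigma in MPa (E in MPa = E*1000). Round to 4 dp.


sigma = 182*1000 * 14.5e-6 * 1473 = 3887.247 MPa


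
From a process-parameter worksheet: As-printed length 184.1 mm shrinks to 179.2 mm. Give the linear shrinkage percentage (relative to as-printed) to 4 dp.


Shrinkage = ((184.1-179.2)/184.1)*100 = 2.6616 %


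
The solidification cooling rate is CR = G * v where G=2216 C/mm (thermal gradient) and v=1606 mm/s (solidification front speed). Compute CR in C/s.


CR = 2216 * 1606 = 3558896 C/s


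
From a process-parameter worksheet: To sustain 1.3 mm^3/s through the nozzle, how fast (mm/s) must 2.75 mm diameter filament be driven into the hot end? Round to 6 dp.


A = pi*(2.75/2)^2 = 5.939574
v = 1.3 / 5.939574 = 0.218871 mm/s


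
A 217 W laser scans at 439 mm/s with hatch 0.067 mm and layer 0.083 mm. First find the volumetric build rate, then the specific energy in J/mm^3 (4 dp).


Build rate = 439 * 0.067 * 0.083 = 2.441279 mm^3/s
SE = 217 / 2.441279 = 88.8878 J/mm^3


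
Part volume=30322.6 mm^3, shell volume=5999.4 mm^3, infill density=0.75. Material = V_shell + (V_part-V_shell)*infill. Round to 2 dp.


V_infill = (30322.6 - 5999.4) * 0.75 = 18242.4
V_total = 5999.4 + 18242.4 = 24241.8 mm^3


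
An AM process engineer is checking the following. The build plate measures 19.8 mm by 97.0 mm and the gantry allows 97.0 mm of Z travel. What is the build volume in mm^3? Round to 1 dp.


V = 19.8 * 97.0 * 97.0 = 186298.2 mm^3


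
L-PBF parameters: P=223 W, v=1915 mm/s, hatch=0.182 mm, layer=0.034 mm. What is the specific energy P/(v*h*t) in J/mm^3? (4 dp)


Build rate = 1915 * 0.182 * 0.034 = 11.85002 mm^3/s
SE = 223 / 11.85002 = 18.8185 J/mm^3


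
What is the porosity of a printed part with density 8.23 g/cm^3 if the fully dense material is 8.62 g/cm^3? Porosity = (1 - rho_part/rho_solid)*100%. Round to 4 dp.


Porosity = (1-8.23/8.62)*100 = 4.5244 %


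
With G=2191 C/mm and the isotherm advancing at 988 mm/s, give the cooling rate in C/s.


CR = 2191 * 988 = 2164708 C/s


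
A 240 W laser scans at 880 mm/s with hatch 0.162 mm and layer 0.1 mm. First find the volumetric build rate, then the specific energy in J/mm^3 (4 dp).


Build rate = 880 * 0.162 * 0.1 = 14.256 mm^3/s
SE = 240 / 14.256 = 16.835 J/mm^3


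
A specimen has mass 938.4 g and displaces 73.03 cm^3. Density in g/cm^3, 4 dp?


rho = 938.4 / 73.03 = 12.8495 g/cm^3


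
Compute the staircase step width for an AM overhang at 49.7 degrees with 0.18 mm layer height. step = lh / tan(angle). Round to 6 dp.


step = 0.18 / tan(49.7) = 0.152651 mm


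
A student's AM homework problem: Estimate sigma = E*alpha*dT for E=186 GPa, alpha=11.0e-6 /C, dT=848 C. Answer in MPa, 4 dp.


sigma = 186*1000 * 11.0e-6 * 848 = 1735.008 MPa


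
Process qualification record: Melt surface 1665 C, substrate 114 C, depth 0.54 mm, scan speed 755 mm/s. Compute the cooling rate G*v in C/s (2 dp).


G = (1665-114)/0.54 = 2872.22222222 C/mm
CR = 2872.22222222 * 755 = 2168527.78 C/s


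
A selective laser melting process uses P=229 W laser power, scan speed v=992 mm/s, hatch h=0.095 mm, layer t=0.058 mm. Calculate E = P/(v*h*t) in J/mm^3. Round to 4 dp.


E = 229 / (992*0.095*0.058) = 41.896 J/mm^3


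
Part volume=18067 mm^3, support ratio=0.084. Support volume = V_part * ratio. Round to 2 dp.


V_support = 18067 * 0.084 = 1517.63 mm^3


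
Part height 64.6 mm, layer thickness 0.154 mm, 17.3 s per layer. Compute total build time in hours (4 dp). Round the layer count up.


Layers = ceil(64.6/0.154) = 420
t = 420 * 17.3 / 3600 = 2.0183 hrs


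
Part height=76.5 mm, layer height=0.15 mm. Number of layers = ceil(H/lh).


Layers = ceil(76.5/0.15) = 510


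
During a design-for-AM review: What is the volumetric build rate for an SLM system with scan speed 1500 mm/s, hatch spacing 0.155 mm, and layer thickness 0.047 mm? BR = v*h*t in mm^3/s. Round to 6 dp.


Rate = 1500 * 0.155 * 0.047 = 10.9275 mm^3/s


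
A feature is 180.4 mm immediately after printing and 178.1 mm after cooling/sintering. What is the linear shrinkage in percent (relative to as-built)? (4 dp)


Shrinkage = ((180.4-178.1)/180.4)*100 = 1.2749 %


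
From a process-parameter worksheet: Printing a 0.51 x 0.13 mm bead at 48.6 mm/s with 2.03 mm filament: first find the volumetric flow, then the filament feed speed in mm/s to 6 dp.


Q = 0.51 * 0.13 * 48.6 = 3.22218 mm^3/s
A_fil = pi*(2.03/2)^2 = 3.23654729 mm^2
v_feed = 3.22218 / 3.23654729 = 0.995561 mm/s


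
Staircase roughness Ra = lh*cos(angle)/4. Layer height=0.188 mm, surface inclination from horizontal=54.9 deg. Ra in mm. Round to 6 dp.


Ra = 0.188 * cos(54.9) / 4 = 0.027025 mm


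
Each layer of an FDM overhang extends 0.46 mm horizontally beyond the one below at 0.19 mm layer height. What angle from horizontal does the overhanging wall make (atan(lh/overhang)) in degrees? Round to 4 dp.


angle = atan(0.19/0.46) = 22.4428 degrees


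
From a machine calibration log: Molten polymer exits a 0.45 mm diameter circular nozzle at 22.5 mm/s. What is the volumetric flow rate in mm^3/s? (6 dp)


A = pi*(0.45/2)^2 = 0.15904313 mm^2
Q = 0.15904313 * 22.5 = 3.57847 mm^3/s


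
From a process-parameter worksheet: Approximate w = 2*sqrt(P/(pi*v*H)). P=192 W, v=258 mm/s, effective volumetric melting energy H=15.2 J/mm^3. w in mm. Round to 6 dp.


w = 2*sqrt(192/(pi*258*15.2)) = 0.249674 mm


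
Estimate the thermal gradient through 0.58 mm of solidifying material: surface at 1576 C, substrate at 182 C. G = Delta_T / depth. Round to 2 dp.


G = (1576-182)/0.58 = 2403.45 C/mm


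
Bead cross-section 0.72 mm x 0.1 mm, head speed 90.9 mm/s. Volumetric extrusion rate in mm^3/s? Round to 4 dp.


Rate = 0.72 * 0.1 * 90.9 = 6.5448 mm^3/s


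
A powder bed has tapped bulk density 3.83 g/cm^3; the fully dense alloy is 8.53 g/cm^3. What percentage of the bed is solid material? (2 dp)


Packing = (3.83/8.53)*100 = 44.9 %


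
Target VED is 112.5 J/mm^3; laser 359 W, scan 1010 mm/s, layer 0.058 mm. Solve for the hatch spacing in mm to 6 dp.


h = 359 / (112.5*1010*0.058) = 0.054474 mm


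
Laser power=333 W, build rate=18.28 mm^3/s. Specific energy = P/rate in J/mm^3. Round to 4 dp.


SE = 333 / 18.28 = 18.2166 J/mm^3


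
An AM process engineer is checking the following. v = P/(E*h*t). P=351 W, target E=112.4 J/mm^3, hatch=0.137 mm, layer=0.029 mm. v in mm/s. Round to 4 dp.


v = 351 / (112.4*0.137*0.029) = 785.9994 mm/s


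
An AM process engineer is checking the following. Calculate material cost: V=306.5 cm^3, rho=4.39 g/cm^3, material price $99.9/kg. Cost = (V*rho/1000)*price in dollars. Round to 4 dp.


Mass = 306.5*4.39/1000 = 1.345535 kg
Cost = 1.345535 * 99.9 = 134.4189 $


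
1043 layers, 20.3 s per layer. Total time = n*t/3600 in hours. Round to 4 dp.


t = 1043 * 20.3 / 3600 = 5.8814 hrs


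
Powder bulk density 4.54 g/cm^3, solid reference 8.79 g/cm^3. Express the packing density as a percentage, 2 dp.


Packing = (4.54/8.79)*100 = 51.65 %


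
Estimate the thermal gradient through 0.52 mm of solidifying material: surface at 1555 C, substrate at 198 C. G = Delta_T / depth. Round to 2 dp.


G = (1555-198)/0.52 = 2609.62 C/mm


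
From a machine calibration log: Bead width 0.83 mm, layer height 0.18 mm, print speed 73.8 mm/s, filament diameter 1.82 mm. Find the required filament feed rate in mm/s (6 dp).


Q = 0.83 * 0.18 * 73.8 = 11.02572 mm^3/s
A_fil = pi*(1.82/2)^2 = 2.60155288 mm^2
v_feed = 11.02572 / 2.60155288 = 4.23813 mm/s


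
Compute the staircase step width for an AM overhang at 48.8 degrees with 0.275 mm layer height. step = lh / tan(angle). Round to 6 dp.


step = 0.275 / tan(48.8) = 0.240744 mm


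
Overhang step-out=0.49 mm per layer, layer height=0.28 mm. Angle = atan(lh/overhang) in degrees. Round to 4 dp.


angle = atan(0.28/0.49) = 29.7449 degrees


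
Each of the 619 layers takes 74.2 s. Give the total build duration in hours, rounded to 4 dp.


t = 619 * 74.2 / 3600 = 12.7583 hrs


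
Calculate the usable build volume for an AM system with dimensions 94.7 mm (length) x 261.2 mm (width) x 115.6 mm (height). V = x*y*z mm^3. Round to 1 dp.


V = 94.7 * 261.2 * 115.6 = 2859440.0 mm^3


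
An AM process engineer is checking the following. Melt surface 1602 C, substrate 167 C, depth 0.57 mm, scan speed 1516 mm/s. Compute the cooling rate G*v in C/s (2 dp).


G = (1602-167)/0.57 = 2517.54385965 C/mm
CR = 2517.54385965 * 1516 = 3816596.49 C/s


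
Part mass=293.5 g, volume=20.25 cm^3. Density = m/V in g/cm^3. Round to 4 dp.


rho = 293.5 / 20.25 = 14.4938 g/cm^3


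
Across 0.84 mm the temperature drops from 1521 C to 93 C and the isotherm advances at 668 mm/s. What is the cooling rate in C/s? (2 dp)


G = (1521-93)/0.84 = 1700.0 C/mm
CR = 1700.0 * 668 = 1135600.0 C/s


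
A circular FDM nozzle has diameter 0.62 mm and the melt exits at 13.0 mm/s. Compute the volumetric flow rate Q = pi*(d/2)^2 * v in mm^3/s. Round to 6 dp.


A = pi*(0.62/2)^2 = 0.30190705 mm^2
Q = 0.30190705 * 13.0 = 3.924792 mm^3/s


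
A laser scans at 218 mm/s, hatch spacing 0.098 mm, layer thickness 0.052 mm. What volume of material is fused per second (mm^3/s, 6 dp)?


Rate = 218 * 0.098 * 0.052 = 1.110928 mm^3/s


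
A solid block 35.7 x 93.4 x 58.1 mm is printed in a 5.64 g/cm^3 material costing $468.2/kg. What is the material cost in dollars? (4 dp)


V = 35.7 * 93.4 * 58.1 = 193727.478 mm^3 = 193.727478 cm^3
Mass = 193.727478 * 5.64 / 1000 = 1.09262298 kg
Cost = 1.09262298 * 468.2 = 511.5661 $


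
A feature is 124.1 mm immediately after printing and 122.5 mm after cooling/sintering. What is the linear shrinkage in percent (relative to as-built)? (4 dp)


Shrinkage = ((124.1-122.5)/124.1)*100 = 1.2893 %


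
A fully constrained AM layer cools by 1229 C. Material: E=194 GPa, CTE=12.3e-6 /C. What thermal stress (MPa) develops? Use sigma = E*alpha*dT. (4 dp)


sigma = 194*1000 * 12.3e-6 * 1229 = 2932.6398 MPa


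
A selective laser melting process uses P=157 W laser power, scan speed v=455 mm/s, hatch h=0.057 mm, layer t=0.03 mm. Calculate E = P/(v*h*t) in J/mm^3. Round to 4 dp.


E = 157 / (455*0.057*0.03) = 201.7865 J/mm^3


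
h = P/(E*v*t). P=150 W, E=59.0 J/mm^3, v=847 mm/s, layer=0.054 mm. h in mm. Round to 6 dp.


h = 150 / (59.0*847*0.054) = 0.055586 mm


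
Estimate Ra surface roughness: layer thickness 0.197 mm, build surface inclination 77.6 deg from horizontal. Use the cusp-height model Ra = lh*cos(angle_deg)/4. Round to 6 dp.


Ra = 0.197 * cos(77.6) / 4 = 0.010576 mm


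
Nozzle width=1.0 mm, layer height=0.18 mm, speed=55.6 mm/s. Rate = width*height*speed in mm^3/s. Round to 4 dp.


Rate = 1.0 * 0.18 * 55.6 = 10.008 mm^3/s


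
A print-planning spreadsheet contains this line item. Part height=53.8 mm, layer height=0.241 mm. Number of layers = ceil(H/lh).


Layers = ceil(53.8/0.241) = 224


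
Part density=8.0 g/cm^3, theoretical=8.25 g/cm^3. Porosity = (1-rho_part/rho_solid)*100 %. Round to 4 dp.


Porosity = (1-8.0/8.25)*100 = 3.0303 %


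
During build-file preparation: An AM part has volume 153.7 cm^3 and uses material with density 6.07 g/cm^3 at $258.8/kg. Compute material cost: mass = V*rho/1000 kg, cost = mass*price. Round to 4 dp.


Mass = 153.7*6.07/1000 = 0.932959 kg
Cost = 0.932959 * 258.8 = 241.4498 $


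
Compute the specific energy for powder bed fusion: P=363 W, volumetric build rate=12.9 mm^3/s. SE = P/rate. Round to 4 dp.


SE = 363 / 12.9 = 28.1395 J/mm^3


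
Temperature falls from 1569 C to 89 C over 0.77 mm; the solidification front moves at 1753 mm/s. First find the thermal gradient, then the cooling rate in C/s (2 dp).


G = (1569-89)/0.77 = 1922.07792208 C/mm
CR = 1922.07792208 * 1753 = 3369402.6 C/s


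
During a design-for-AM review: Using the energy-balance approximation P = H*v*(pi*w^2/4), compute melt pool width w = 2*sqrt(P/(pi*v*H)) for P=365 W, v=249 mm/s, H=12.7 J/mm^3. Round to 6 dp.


w = 2*sqrt(365/(pi*249*12.7)) = 0.383354 mm


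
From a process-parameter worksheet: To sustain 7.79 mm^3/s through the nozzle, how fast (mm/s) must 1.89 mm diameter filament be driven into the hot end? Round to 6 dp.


A = pi*(1.89/2)^2 = 2.805521
v = 7.79 / 2.805521 = 2.776668 mm/s


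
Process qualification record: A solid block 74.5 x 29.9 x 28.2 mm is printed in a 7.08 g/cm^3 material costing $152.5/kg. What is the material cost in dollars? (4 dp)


V = 74.5 * 29.9 * 28.2 = 62816.91 mm^3 = 62.81691 cm^3
Mass = 62.81691 * 7.08 / 1000 = 0.44474372 kg
Cost = 0.44474372 * 152.5 = 67.8234 $


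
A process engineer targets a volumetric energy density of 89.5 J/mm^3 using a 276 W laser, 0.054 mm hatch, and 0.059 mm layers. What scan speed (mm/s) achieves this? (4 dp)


v = 276 / (89.5*0.054*0.059) = 967.9218 mm/s


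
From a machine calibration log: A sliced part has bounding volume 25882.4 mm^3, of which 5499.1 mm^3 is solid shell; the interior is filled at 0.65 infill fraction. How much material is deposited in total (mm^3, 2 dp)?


V_infill = (25882.4 - 5499.1) * 0.65 = 13249.15
V_total = 5499.1 + 13249.15 = 18748.25 mm^3


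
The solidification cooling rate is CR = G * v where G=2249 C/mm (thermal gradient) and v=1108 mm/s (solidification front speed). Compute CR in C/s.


CR = 2249 * 1108 = 2491892 C/s


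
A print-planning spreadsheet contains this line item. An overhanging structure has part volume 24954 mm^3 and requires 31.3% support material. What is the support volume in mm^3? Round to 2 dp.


V_support = 24954 * 0.313 = 7810.6 mm^3


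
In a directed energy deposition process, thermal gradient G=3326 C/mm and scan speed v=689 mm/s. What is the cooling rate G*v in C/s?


CR = 3326 * 689 = 2291614 C/s


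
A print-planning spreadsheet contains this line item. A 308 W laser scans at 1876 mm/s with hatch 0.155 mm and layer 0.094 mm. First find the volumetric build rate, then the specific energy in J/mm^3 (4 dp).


Build rate = 1876 * 0.155 * 0.094 = 27.33332 mm^3/s
SE = 308 / 27.33332 = 11.2683 J/mm^3


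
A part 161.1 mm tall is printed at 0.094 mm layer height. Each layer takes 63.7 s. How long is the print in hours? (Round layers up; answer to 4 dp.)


Layers = ceil(161.1/0.094) = 1714
t = 1714 * 63.7 / 3600 = 30.3283 hrs


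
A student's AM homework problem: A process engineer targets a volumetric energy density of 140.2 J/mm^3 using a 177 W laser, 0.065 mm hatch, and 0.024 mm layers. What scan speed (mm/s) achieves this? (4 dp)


v = 177 / (140.2*0.065*0.024) = 809.2834 mm/s


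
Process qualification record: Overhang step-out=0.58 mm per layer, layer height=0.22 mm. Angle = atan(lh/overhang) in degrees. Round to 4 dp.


angle = atan(0.22/0.58) = 20.7723 degrees


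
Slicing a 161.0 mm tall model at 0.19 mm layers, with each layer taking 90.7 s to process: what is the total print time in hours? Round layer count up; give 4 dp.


Layers = ceil(161.0/0.19) = 848
t = 848 * 90.7 / 3600 = 21.3649 hrs


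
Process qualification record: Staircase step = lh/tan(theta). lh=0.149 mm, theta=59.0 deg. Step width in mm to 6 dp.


step = 0.149 / tan(59.0) = 0.089528 mm


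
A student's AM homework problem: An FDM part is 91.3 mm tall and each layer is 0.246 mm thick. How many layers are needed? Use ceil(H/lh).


Layers = ceil(91.3/0.246) = 372


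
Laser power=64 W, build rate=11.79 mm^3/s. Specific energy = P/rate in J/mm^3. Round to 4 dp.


SE = 64 / 11.79 = 5.4283 J/mm^3


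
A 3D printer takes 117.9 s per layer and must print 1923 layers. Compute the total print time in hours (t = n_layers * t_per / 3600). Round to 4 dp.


t = 1923 * 117.9 / 3600 = 62.9783 hrs


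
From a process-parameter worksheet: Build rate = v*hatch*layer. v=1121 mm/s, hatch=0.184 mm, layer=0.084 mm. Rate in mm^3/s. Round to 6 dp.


Rate = 1121 * 0.184 * 0.084 = 17.326176 mm^3/s


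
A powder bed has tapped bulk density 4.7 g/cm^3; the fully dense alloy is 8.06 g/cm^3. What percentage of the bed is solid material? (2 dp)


Packing = (4.7/8.06)*100 = 58.31 %


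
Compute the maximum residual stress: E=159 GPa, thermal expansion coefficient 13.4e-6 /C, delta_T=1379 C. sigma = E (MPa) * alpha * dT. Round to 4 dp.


sigma = 159*1000 * 13.4e-6 * 1379 = 2938.0974 MPa


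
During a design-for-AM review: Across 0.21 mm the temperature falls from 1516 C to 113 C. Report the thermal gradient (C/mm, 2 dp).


G = (1516-113)/0.21 = 6680.95 C/mm


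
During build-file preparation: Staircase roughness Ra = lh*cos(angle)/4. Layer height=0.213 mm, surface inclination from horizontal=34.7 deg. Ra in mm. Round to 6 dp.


Ra = 0.213 * cos(34.7) / 4 = 0.043779 mm


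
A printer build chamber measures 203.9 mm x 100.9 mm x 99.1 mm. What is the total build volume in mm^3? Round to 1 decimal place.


V = 203.9 * 100.9 * 99.1 = 2038834.8 mm^3


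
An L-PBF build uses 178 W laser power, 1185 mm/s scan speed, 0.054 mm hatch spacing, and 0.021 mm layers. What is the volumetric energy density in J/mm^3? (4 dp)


E = 178 / (1185*0.054*0.021) = 132.4612 J/mm^3


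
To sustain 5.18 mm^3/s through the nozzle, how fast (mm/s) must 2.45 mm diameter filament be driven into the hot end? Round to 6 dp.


A = pi*(2.45/2)^2 = 4.714352
v = 5.18 / 4.714352 = 1.098772 mm/s


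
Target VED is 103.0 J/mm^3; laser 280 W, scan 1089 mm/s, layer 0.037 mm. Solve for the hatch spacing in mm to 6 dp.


h = 280 / (103.0*1089*0.037) = 0.067467 mm


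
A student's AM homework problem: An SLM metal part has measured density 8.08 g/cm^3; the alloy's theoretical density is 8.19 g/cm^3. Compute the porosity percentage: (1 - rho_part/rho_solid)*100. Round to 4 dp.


Porosity = (1-8.08/8.19)*100 = 1.3431 %


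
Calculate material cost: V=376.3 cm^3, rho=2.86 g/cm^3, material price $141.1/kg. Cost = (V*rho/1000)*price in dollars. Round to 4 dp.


Mass = 376.3*2.86/1000 = 1.076218 kg
Cost = 1.076218 * 141.1 = 151.8544 $


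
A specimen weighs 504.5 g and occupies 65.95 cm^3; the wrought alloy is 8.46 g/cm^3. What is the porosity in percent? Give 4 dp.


rho_part = 504.5 / 65.95 = 7.64973465 g/cm^3
Porosity = (1 - 7.64973465/8.46)*100 = 9.5776 %


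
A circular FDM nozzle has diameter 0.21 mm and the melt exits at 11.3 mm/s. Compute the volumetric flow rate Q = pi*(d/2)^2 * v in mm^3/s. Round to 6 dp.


A = pi*(0.21/2)^2 = 0.03463606 mm^2
Q = 0.03463606 * 11.3 = 0.391387 mm^3/s


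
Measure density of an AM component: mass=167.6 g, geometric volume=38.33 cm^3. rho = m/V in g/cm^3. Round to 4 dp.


rho = 167.6 / 38.33 = 4.3726 g/cm^3


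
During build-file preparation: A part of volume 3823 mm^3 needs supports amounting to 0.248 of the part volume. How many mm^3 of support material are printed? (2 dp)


V_support = 3823 * 0.248 = 948.1 mm^3


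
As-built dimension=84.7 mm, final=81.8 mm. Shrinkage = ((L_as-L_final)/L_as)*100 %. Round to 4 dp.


Shrinkage = ((84.7-81.8)/84.7)*100 = 3.4238 %


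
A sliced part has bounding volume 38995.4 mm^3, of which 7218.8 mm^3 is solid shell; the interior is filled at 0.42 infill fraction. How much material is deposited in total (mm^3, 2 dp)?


V_infill = (38995.4 - 7218.8) * 0.42 = 13346.17
V_total = 7218.8 + 13346.17 = 20564.97 mm^3


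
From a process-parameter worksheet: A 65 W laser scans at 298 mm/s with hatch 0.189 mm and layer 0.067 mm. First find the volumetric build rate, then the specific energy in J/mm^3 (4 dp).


Build rate = 298 * 0.189 * 0.067 = 3.773574 mm^3/s
SE = 65 / 3.773574 = 17.225 J/mm^3


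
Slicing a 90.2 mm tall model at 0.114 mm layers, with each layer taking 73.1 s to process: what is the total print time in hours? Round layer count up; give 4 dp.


Layers = ceil(90.2/0.114) = 792
t = 792 * 73.1 / 3600 = 16.082 hrs


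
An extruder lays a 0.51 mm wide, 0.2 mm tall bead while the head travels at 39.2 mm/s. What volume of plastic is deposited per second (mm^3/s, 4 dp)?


Rate = 0.51 * 0.2 * 39.2 = 3.9984 mm^3/s


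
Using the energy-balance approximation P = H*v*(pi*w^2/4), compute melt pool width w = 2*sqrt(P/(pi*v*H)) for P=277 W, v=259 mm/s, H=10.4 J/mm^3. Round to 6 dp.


w = 2*sqrt(277/(pi*259*10.4)) = 0.36185 mm


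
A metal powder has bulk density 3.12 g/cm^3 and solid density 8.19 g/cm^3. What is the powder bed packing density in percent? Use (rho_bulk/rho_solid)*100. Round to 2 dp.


Packing = (3.12/8.19)*100 = 38.1 %


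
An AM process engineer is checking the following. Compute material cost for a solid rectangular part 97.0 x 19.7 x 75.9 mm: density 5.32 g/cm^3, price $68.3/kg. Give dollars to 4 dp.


V = 97.0 * 19.7 * 75.9 = 145037.31 mm^3 = 145.03731 cm^3
Mass = 145.03731 * 5.32 / 1000 = 0.77159849 kg
Cost = 0.77159849 * 68.3 = 52.7002 $


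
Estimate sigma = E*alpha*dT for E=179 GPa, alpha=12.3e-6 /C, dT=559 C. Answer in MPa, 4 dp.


sigma = 179*1000 * 12.3e-6 * 559 = 1230.7503 MPa


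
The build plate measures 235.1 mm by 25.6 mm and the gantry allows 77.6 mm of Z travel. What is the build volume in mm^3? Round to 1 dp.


V = 235.1 * 25.6 * 77.6 = 467040.3 mm^3


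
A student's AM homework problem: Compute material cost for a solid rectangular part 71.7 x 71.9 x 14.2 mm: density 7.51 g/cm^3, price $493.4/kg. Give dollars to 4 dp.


V = 71.7 * 71.9 * 14.2 = 73204.266 mm^3 = 73.204266 cm^3
Mass = 73.204266 * 7.51 / 1000 = 0.54976404 kg
Cost = 0.54976404 * 493.4 = 271.2536 $


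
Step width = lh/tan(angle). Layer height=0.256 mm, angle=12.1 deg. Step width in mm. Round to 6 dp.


step = 0.256 / tan(12.1) = 1.194133 mm


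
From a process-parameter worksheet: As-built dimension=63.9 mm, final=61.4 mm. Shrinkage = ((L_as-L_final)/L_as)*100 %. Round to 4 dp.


Shrinkage = ((63.9-61.4)/63.9)*100 = 3.9124 %


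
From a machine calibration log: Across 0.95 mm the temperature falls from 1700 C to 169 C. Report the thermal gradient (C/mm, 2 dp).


G = (1700-169)/0.95 = 1611.58 C/mm


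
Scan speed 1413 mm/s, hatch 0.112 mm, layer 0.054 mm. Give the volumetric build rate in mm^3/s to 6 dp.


Rate = 1413 * 0.112 * 0.054 = 8.545824 mm^3/s


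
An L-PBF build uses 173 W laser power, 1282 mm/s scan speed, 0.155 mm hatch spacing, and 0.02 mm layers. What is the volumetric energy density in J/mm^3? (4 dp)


E = 173 / (1282*0.155*0.02) = 43.5308 J/mm^3


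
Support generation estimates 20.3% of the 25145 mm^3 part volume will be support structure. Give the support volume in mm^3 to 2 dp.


V_support = 25145 * 0.203 = 5104.44 mm^3


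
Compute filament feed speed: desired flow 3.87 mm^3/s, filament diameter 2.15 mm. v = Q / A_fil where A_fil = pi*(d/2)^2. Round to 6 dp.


A = pi*(2.15/2)^2 = 3.630503
v = 3.87 / 3.630503 = 1.065968 mm/s


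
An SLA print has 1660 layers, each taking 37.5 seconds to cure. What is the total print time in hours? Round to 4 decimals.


t = 1660 * 37.5 / 3600 = 17.2917 hrs


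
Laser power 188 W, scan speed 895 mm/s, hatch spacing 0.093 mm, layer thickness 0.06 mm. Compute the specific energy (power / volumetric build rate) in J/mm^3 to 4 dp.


Build rate = 895 * 0.093 * 0.06 = 4.9941 mm^3/s
SE = 188 / 4.9941 = 37.6444 J/mm^3


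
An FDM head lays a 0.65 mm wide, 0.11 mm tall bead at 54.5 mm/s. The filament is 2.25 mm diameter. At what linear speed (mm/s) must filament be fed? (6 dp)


Q = 0.65 * 0.11 * 54.5 = 3.89675 mm^3/s
A_fil = pi*(2.25/2)^2 = 3.9760782 mm^2
v_feed = 3.89675 / 3.9760782 = 0.980049 mm/s


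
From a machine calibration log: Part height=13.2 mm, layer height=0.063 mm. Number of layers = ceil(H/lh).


Layers = ceil(13.2/0.063) = 210


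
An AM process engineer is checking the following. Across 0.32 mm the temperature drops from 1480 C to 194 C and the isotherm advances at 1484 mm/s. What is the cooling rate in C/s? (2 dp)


G = (1480-194)/0.32 = 4018.75 C/mm
CR = 4018.75 * 1484 = 5963825.0 C/s


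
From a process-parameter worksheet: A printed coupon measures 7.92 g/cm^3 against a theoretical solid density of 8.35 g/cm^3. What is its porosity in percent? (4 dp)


Porosity = (1-7.92/8.35)*100 = 5.1497 %


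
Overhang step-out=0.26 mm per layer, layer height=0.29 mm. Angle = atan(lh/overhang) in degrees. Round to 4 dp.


angle = atan(0.29/0.26) = 48.1221 degrees


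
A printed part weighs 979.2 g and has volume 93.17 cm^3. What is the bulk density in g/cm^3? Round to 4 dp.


rho = 979.2 / 93.17 = 10.5098 g/cm^3


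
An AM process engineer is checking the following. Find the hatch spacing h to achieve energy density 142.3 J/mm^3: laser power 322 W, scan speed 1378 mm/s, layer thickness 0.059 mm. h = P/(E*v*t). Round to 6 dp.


h = 322 / (142.3*1378*0.059) = 0.027832 mm


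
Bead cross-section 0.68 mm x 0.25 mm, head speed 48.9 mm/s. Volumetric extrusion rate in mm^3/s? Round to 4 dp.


Rate = 0.68 * 0.25 * 48.9 = 8.313 mm^3/s


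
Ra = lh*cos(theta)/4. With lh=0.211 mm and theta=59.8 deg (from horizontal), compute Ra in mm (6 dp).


Ra = 0.211 * cos(59.8) / 4 = 0.026534 mm


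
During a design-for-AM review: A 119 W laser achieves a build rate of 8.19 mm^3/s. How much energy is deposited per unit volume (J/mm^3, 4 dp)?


SE = 119 / 8.19 = 14.5299 J/mm^3


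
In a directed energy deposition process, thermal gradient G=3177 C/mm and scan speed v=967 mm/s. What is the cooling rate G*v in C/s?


CR = 3177 * 967 = 3072159 C/s


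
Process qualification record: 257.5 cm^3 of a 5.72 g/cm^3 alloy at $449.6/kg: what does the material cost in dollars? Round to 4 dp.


Mass = 257.5*5.72/1000 = 1.4729 kg
Cost = 1.4729 * 449.6 = 662.2158 $


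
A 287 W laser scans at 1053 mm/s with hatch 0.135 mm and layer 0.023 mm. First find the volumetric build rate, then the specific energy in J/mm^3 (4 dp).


Build rate = 1053 * 0.135 * 0.023 = 3.269565 mm^3/s
SE = 287 / 3.269565 = 87.7793 J/mm^3


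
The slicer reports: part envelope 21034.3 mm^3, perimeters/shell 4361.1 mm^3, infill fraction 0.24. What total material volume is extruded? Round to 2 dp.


V_infill = (21034.3 - 4361.1) * 0.24 = 4001.57
V_total = 4361.1 + 4001.57 = 8362.67 mm^3


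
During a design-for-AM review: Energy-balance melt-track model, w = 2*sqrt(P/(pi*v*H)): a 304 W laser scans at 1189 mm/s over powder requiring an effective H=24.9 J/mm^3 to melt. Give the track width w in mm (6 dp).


w = 2*sqrt(304/(pi*1189*24.9)) = 0.114341 mm


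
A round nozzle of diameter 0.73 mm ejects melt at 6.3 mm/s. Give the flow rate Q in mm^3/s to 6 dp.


A = pi*(0.73/2)^2 = 0.41853868 mm^2
Q = 0.41853868 * 6.3 = 2.636794 mm^3/s


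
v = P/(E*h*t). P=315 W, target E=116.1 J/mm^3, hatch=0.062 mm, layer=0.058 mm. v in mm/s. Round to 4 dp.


v = 315 / (116.1*0.062*0.058) = 754.499 mm/s


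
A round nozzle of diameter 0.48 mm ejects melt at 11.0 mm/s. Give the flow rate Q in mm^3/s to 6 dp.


A = pi*(0.48/2)^2 = 0.18095574 mm^2
Q = 0.18095574 * 11.0 = 1.990513 mm^3/s


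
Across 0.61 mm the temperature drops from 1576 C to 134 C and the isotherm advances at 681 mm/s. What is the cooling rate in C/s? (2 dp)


G = (1576-134)/0.61 = 2363.93442623 C/mm
CR = 2363.93442623 * 681 = 1609839.34 C/s


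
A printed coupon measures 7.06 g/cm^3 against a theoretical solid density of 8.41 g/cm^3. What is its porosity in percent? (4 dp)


Porosity = (1-7.06/8.41)*100 = 16.0523 %


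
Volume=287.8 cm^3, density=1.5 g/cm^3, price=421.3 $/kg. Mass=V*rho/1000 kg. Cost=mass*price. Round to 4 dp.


Mass = 287.8*1.5/1000 = 0.4317 kg
Cost = 0.4317 * 421.3 = 181.8752 $


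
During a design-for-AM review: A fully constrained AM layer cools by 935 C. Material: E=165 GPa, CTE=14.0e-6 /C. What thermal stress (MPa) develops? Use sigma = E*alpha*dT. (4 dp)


sigma = 165*1000 * 14.0e-6 * 935 = 2159.85 MPa


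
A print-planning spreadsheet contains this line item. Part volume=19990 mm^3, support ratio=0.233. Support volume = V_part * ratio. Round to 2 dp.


V_support = 19990 * 0.233 = 4657.67 mm^3


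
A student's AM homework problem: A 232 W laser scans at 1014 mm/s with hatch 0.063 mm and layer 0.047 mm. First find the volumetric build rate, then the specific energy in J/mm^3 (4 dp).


Build rate = 1014 * 0.063 * 0.047 = 3.002454 mm^3/s
SE = 232 / 3.002454 = 77.2701 J/mm^3


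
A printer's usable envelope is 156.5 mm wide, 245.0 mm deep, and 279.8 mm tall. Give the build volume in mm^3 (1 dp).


V = 156.5 * 245.0 * 279.8 = 10728231.5 mm^3


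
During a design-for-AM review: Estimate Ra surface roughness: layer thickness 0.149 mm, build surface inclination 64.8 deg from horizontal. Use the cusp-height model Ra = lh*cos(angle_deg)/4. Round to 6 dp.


Ra = 0.149 * cos(64.8) / 4 = 0.01586 mm


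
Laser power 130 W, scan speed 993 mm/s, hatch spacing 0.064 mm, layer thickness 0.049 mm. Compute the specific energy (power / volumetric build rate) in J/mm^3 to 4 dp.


Build rate = 993 * 0.064 * 0.049 = 3.114048 mm^3/s
SE = 130 / 3.114048 = 41.7463 J/mm^3


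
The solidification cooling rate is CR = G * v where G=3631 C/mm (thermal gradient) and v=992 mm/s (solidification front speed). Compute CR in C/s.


CR = 3631 * 992 = 3601952 C/s


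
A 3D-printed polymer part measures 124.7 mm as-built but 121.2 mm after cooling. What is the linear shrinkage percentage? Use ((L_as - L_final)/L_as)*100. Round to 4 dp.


Shrinkage = ((124.7-121.2)/124.7)*100 = 2.8067 %


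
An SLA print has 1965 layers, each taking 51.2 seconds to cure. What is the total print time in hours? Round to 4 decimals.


t = 1965 * 51.2 / 3600 = 27.9467 hrs


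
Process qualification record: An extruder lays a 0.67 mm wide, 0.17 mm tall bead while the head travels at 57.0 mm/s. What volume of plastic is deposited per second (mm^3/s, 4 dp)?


Rate = 0.67 * 0.17 * 57.0 = 6.4923 mm^3/s


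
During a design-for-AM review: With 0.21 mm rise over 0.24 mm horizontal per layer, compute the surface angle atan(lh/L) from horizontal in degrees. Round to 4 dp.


angle = atan(0.21/0.24) = 41.1859 degrees


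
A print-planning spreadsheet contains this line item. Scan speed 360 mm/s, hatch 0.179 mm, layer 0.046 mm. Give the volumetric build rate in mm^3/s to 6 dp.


Rate = 360 * 0.179 * 0.046 = 2.96424 mm^3/s


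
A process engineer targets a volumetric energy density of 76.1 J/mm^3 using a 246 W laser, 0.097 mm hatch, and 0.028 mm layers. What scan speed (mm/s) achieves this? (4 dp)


v = 246 / (76.1*0.097*0.028) = 1190.202 mm/s


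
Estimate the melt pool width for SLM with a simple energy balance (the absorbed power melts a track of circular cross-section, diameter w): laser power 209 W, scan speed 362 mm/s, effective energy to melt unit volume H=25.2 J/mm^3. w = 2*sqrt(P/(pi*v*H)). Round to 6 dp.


w = 2*sqrt(209/(pi*362*25.2)) = 0.170794 mm


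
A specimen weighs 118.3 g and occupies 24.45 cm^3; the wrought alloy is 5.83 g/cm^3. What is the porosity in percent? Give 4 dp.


rho_part = 118.3 / 24.45 = 4.83844581 g/cm^3
Porosity = (1 - 4.83844581/5.83)*100 = 17.0078 %


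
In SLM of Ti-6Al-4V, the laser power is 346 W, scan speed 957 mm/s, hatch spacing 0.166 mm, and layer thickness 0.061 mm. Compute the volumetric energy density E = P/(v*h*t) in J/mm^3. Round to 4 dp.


E = 346 / (957*0.166*0.061) = 35.7048 J/mm^3


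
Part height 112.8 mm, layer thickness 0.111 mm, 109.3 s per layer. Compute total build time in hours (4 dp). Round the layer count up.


Layers = ceil(112.8/0.111) = 1017
t = 1017 * 109.3 / 3600 = 30.8773 hrs


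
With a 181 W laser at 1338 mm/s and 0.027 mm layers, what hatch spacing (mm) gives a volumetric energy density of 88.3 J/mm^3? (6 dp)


h = 181 / (88.3*1338*0.027) = 0.056741 mm


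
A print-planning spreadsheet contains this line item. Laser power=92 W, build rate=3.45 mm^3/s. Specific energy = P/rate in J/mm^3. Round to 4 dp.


SE = 92 / 3.45 = 26.6667 J/mm^3


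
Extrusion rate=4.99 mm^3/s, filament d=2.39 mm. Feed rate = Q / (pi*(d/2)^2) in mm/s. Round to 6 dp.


A = pi*(2.39/2)^2 = 4.486273
v = 4.99 / 4.486273 = 1.112282 mm/s


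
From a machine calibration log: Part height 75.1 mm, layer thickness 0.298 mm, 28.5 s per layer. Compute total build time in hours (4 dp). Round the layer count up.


Layers = ceil(75.1/0.298) = 253
t = 253 * 28.5 / 3600 = 2.0029 hrs


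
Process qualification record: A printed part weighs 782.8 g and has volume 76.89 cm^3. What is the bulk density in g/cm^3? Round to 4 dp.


rho = 782.8 / 76.89 = 10.1808 g/cm^3


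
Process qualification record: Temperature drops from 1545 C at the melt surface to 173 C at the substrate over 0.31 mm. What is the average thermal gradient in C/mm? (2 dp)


G = (1545-173)/0.31 = 4425.81 C/mm


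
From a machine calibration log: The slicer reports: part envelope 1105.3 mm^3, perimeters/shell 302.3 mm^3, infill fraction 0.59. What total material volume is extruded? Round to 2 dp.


V_infill = (1105.3 - 302.3) * 0.59 = 473.77
V_total = 302.3 + 473.77 = 776.07 mm^3


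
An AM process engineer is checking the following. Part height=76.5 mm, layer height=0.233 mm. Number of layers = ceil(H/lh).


Layers = ceil(76.5/0.233) = 329


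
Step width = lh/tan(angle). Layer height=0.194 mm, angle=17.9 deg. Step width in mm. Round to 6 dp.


step = 0.194 / tan(17.9) = 0.600636 mm


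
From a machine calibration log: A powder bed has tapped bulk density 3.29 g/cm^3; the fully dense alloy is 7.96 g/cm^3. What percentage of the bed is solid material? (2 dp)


Packing = (3.29/7.96)*100 = 41.33 %


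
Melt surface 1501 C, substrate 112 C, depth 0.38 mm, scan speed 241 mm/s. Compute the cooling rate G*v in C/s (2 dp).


G = (1501-112)/0.38 = 3655.26315789 C/mm
CR = 3655.26315789 * 241 = 880918.42 C/s


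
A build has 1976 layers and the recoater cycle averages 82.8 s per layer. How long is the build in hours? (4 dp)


t = 1976 * 82.8 / 3600 = 45.448 hrs


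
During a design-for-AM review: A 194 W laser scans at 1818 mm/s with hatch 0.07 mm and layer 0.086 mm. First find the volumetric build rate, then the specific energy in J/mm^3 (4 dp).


Build rate = 1818 * 0.07 * 0.086 = 10.94436 mm^3/s
SE = 194 / 10.94436 = 17.726 J/mm^3


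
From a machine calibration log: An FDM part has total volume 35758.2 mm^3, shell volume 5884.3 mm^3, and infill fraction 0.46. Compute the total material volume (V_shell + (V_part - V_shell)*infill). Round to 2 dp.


V_infill = (35758.2 - 5884.3) * 0.46 = 13741.99
V_total = 5884.3 + 13741.99 = 19626.29 mm^3


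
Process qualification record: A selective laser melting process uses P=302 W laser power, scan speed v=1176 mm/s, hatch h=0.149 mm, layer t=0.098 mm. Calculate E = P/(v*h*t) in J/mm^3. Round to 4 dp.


E = 302 / (1176*0.149*0.098) = 17.5868 J/mm^3


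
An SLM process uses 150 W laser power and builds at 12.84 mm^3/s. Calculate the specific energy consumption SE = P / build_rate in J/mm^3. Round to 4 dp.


SE = 150 / 12.84 = 11.6822 J/mm^3


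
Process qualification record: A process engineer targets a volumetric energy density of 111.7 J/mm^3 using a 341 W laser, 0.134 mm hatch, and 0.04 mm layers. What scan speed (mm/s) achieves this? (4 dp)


v = 341 / (111.7*0.134*0.04) = 569.556 mm/s


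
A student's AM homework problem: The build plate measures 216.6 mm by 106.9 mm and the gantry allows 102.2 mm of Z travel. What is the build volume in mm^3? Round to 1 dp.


V = 216.6 * 106.9 * 102.2 = 2366394.0 mm^3


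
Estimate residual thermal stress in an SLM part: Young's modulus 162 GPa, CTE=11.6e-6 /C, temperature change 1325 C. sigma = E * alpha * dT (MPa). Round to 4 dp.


sigma = 162*1000 * 11.6e-6 * 1325 = 2489.94 MPa


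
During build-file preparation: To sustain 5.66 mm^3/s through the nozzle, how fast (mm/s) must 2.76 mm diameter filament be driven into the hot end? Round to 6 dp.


A = pi*(2.76/2)^2 = 5.982849
v = 5.66 / 5.982849 = 0.946038 mm/s


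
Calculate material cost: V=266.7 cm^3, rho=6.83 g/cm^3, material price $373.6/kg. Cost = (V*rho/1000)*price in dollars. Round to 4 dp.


Mass = 266.7*6.83/1000 = 1.821561 kg
Cost = 1.821561 * 373.6 = 680.5352 $


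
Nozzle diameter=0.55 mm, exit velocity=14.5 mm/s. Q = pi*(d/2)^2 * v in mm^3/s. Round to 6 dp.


A = pi*(0.55/2)^2 = 0.23758294 mm^2
Q = 0.23758294 * 14.5 = 3.444953 mm^3/s


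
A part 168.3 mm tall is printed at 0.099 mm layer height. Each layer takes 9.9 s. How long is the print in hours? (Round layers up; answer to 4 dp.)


Layers = ceil(168.3/0.099) = 1700
t = 1700 * 9.9 / 3600 = 4.675 hrs


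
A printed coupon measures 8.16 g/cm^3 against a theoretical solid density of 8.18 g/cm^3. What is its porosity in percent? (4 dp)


Porosity = (1-8.16/8.18)*100 = 0.2445 %


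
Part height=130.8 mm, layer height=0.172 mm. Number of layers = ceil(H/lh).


Layers = ceil(130.8/0.172) = 761


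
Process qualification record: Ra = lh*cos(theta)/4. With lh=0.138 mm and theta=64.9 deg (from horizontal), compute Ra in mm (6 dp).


Ra = 0.138 * cos(64.9) / 4 = 0.014635 mm


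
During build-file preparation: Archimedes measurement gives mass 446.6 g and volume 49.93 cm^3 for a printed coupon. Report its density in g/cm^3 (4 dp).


rho = 446.6 / 49.93 = 8.9445 g/cm^3


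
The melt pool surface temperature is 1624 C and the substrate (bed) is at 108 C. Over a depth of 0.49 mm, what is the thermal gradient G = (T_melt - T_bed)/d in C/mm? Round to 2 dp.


G = (1624-108)/0.49 = 3093.88 C/mm


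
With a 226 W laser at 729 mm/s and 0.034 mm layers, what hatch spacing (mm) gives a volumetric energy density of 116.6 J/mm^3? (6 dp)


h = 226 / (116.6*729*0.034) = 0.078199 mm


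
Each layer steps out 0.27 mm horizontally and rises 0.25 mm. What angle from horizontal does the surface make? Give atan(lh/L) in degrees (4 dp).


angle = atan(0.25/0.27) = 42.7974 degrees


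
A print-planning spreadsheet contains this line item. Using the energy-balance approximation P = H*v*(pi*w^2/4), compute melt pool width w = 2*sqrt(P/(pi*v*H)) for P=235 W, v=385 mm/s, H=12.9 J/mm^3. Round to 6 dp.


w = 2*sqrt(235/(pi*385*12.9)) = 0.24545 mm


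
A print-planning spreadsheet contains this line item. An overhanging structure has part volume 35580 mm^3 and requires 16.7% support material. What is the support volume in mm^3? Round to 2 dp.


V_support = 35580 * 0.167 = 5941.86 mm^3
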